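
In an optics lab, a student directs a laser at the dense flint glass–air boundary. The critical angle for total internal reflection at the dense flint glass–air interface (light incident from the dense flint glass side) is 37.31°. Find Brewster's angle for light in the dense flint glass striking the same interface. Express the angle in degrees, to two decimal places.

θ_B ≈ 31.22°

sin θ_c = n₂/n₁, so n₂/n₁ = sin 37.31° = 0.6061.
Brewster: tan θ_B = n₂/n₁ = 0.6061.
θ_B = arctan(0.6061) = 31.22°.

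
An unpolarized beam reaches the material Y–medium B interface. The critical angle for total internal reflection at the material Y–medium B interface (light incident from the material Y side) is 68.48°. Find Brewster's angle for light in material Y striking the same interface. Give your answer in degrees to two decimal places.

sin θ_c = n₂/n₁, so n₂/n₁ = sin 68.48° = 0.9303.
Brewster: tan θ_B = n₂/n₁ = 0.9303.
θ_B = arctan(0.9303) = 42.93°.

θ_B ≈ 42.93°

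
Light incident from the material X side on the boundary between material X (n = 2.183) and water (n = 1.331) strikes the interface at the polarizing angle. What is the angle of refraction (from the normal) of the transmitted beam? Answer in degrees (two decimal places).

tan θ_B = n₂/n₁ = 1.331/2.183 = 0.6097, so θ_B = 31.37°.
Since θ_B + θ_t = 90° at Brewster incidence, θ_t = 90° − 31.37° = 58.63°.

θ_t ≈ 58.63°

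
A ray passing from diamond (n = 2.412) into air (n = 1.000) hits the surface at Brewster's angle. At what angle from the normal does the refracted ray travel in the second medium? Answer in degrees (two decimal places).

θ_t ≈ 67.48°

First find Brewster's angle: tan θ_B = 1.000/2.412 = 0.4146, giving θ_B = 22.52°.
At Brewster's angle the reflected and refracted rays are perpendicular, so θ_t = 90° − θ_B = 90° − 22.52° = 67.48°.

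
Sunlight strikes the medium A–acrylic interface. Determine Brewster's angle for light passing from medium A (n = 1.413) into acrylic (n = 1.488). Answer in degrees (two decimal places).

θ_B ≈ 46.48°

tan θ_B = n₂/n₁ = 1.488/1.413 = 1.0531.
So θ_B = arctan 1.0531 = 46.48°.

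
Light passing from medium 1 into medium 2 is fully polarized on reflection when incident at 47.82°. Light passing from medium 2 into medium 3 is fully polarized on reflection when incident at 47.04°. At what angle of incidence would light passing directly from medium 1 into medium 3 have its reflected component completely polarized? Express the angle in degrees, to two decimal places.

tan θ_B(1→2) = n₂/n₁ = tan 47.82° = 1.1036.
tan θ_B(2→3) = n₃/n₂ = tan 47.04° = 1.0739.
So n₃/n₁ = (n₂/n₁)(n₃/n₂) = 1.1036 × 1.0739 = 1.1851.
θ_B(1→3) = arctan(1.1851) = 49.84°.

θ_B ≈ 49.84°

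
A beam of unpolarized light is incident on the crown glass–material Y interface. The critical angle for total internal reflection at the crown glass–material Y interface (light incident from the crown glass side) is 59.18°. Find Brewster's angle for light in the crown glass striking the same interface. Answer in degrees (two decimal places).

sin θ_c = n₂/n₁, so n₂/n₁ = sin 59.18° = 0.8588.
Brewster: tan θ_B = n₂/n₁ = 0.8588.
θ_B = arctan(0.8588) = 40.66°.

θ_B ≈ 40.66°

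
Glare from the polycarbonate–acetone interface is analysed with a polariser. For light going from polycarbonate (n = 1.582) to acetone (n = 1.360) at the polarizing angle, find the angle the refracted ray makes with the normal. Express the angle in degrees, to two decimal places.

θ_t ≈ 49.32°

tan θ_B = n₂/n₁ = 1.360/1.582 = 0.8597, so θ_B = 40.68°.
At Brewster's angle the reflected and refracted rays are perpendicular, so θ_t = 90° − θ_B = 90° − 40.68° = 49.32°.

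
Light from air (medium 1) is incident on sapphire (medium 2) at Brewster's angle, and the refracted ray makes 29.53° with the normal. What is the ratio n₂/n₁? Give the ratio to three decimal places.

At Brewster incidence θ_B = 90° − θ_t = 90° − 29.53° = 60.47°.
tan θ_B = n₂/n₁, so n₂/n₁ = tan 60.47° = 1.765.

n₂/n₁ ≈ 1.765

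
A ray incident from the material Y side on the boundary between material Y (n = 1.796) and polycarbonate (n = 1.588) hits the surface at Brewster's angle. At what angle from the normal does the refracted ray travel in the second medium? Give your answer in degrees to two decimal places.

θ_B = arctan(n₂/n₁) = arctan(1.588/1.796) = 41.48°.
Since θ_B + θ_t = 90° at Brewster incidence, θ_t = 90° − 41.48° = 48.52°.

θ_t ≈ 48.52°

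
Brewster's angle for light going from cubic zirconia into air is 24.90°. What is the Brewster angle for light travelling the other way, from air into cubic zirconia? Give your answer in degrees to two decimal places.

tan θ_B' = n₁/n₂ = 1/tan θ_B, so θ_B' = 90° − θ_B.
θ_B' = 90° − 24.90° = 65.10°.

θ_B' ≈ 65.10°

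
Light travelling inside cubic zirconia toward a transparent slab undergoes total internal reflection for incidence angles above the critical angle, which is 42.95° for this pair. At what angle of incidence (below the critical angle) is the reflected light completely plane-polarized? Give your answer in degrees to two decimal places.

θ_B ≈ 34.27°

At the critical angle sin θ_c = n₂/n₁, giving n₂/n₁ = sin 42.95° = 0.6814.
Then tan θ_B = n₂/n₁ = 0.6814, so θ_B = arctan 0.6814 = 34.27°.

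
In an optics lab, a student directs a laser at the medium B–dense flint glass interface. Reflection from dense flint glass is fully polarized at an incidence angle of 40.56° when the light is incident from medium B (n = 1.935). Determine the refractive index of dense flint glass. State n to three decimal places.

n ≈ 1.656

Full polarization of the reflected beam means tan θ_B = n₂/n₁, where n₁ is the incident medium (medium B).
n₂ = n₁ tan θ_B = 1.935 × tan 40.56° = 1.656.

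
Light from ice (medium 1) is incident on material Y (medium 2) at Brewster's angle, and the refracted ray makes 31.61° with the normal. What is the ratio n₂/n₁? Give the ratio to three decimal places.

At Brewster incidence θ_B = 90° − θ_t = 90° − 31.61° = 58.39°.
Then n₂/n₁ = tan θ_B = tan 58.39° = 1.625.

n₂/n₁ ≈ 1.625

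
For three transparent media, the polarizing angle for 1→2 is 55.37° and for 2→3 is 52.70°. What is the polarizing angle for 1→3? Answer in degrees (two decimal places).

tan θ_B(1→2) = n₂/n₁ = tan 55.37° = 1.4480.
tan θ_B(2→3) = n₃/n₂ = tan 52.70° = 1.3127.
So n₃/n₁ = (n₂/n₁)(n₃/n₂) = 1.4480 × 1.3127 = 1.9007.
θ_B(1→3) = arctan(1.9007) = 62.25°.

θ_B ≈ 62.25°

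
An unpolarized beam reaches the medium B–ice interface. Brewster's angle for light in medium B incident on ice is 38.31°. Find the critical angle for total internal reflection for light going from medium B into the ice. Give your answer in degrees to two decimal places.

tan θ_B = n₂/n₁ = tan 38.31° = 0.7900.
Total internal reflection: sin θ_c = n₂/n₁ = 0.7900.
θ_c = arcsin(0.7900) = 52.19°.

θ_c ≈ 52.19°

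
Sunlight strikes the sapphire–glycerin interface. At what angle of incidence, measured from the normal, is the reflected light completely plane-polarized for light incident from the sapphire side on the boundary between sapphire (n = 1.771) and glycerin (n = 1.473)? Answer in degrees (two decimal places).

Here n₂/n₁ = 1.473/1.771 = 0.8317, and Brewster's law gives tan θ_B = n₂/n₁. Taking the arctangent, θ_B = 39.75°.

θ_B ≈ 39.75°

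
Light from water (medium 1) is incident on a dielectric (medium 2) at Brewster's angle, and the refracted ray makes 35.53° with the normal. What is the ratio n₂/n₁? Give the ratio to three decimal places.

At Brewster incidence θ_B = 90° − θ_t = 90° − 35.53° = 54.47°.
tan θ_B = n₂/n₁, so n₂/n₁ = tan 54.47° = 1.400.

n₂/n₁ ≈ 1.400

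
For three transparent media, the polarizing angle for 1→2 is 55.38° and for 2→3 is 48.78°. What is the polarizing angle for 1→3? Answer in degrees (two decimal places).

θ_B ≈ 58.83°

n₂/n₁ = tan 55.38° = 1.4485 and n₃/n₂ = tan 48.78° = 1.1415.
So n₃/n₁ = (n₂/n₁)(n₃/n₂) = 1.4485 × 1.1415 = 1.6534.
θ_B(1→3) = arctan(1.6534) = 58.83°.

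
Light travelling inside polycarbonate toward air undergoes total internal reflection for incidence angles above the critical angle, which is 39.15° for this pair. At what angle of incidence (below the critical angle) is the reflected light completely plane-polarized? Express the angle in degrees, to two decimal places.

θ_B ≈ 32.27°

At the critical angle sin θ_c = n₂/n₁, giving n₂/n₁ = sin 39.15° = 0.6314.
Then tan θ_B = n₂/n₁ = 0.6314, so θ_B = arctan 0.6314 = 32.27°.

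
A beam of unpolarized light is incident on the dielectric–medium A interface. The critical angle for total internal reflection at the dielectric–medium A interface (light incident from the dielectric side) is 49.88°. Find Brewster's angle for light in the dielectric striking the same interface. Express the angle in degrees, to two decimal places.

sin θ_c = n₂/n₁, so n₂/n₁ = sin 49.88° = 0.7647.
Brewster: tan θ_B = n₂/n₁ = 0.7647.
θ_B = arctan(0.7647) = 37.41°.

θ_B ≈ 37.41°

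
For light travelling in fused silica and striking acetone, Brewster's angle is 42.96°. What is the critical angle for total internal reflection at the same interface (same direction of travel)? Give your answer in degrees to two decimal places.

θ_c ≈ 68.62°

tan θ_B = n₂/n₁ = tan 42.96° = 0.9312.
Total internal reflection: sin θ_c = n₂/n₁ = 0.9312.
θ_c = arcsin(0.9312) = 68.62°.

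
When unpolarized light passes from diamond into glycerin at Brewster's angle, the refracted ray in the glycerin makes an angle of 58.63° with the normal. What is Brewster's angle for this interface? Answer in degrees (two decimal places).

At Brewster's angle the reflected and refracted rays are perpendicular, so θ_B + θ_t = 90°.
θ_B = 90° − 58.63° = 31.37°.

θ_B ≈ 31.37°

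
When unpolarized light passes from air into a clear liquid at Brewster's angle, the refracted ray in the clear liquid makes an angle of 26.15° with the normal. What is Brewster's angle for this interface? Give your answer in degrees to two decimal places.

Since the reflected and refracted rays are at right angles at the polarizing angle, θ_B + θ_t = 90°.
θ_B = 90° − 26.15° = 63.85°.

θ_B ≈ 63.85°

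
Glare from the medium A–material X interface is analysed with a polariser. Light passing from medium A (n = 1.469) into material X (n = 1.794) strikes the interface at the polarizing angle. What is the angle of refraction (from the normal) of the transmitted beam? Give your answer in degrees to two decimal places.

θ_B = arctan(n₂/n₁) = arctan(1.794/1.469) = 50.69°.
Since θ_B + θ_t = 90° at Brewster incidence, θ_t = 90° − 50.69° = 39.31°.

θ_t ≈ 39.31°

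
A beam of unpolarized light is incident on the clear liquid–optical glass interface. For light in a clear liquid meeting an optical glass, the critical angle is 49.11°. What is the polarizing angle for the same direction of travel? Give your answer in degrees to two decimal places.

n₂/n₁ = sin θ_c = sin 49.11° = 0.7560.
tan θ_B equals the same ratio, so θ_B = arctan(0.7560) = 37.09°.

θ_B ≈ 37.09°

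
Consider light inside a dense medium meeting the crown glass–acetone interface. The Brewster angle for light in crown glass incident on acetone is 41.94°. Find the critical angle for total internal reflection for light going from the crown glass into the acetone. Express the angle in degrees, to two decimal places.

From Brewster, n₂/n₁ = tan θ_B = tan 41.94° = 0.8985.
Then sin θ_c = n₂/n₁ = 0.8985, so θ_c = arcsin 0.8985 = 63.96°.

θ_c ≈ 63.96°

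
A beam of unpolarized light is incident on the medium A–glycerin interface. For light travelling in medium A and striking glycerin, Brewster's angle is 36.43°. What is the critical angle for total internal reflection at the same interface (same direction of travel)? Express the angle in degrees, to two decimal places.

θ_c ≈ 47.57°

From Brewster, n₂/n₁ = tan θ_B = tan 36.43° = 0.7381.
Then sin θ_c = n₂/n₁ = 0.7381, so θ_c = arcsin 0.7381 = 47.57°.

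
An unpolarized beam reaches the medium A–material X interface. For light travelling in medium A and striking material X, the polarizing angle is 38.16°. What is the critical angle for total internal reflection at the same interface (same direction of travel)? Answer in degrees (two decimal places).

n₂/n₁ = tan 38.16° = 0.7858; the critical angle satisfies sin θ_c = n₂/n₁.
θ_c = arcsin(0.7858) = 51.79°.

θ_c ≈ 51.79°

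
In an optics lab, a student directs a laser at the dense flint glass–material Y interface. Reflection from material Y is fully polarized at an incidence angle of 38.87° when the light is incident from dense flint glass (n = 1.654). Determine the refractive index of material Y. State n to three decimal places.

Full polarization of the reflected beam means tan θ_B = n₂/n₁, where n₁ is the incident medium (dense flint glass).
n₂ = n₁ tan θ_B = 1.654 × tan 38.87° = 1.333.

n ≈ 1.333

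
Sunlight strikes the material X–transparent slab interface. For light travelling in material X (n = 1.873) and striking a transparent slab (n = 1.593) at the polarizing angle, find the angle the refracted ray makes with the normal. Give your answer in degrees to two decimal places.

tan θ_B = n₂/n₁ = 1.593/1.873 = 0.8505, so θ_B = 40.38°.
Since θ_B + θ_t = 90° at Brewster incidence, θ_t = 90° − 40.38° = 49.62°.

θ_t ≈ 49.62°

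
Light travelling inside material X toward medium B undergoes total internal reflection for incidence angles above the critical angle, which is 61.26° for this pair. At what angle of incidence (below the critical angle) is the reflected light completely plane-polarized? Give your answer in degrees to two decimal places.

θ_B ≈ 41.24°

sin θ_c = n₂/n₁, so n₂/n₁ = sin 61.26° = 0.8768.
Brewster: tan θ_B = n₂/n₁ = 0.8768.
θ_B = arctan(0.8768) = 41.24°.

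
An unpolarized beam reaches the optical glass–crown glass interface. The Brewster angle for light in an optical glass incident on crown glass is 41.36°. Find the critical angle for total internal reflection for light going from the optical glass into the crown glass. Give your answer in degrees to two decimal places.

θ_c ≈ 61.69°

tan θ_B = n₂/n₁ = tan 41.36° = 0.8804.
Total internal reflection: sin θ_c = n₂/n₁ = 0.8804.
θ_c = arcsin(0.8804) = 61.69°.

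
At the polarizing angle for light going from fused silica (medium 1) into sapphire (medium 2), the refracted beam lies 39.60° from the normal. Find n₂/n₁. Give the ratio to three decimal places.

n₂/n₁ ≈ 1.209

At Brewster incidence θ_B = 90° − θ_t = 90° − 39.60° = 50.40°.
tan θ_B = n₂/n₁, so n₂/n₁ = tan 50.40° = 1.209.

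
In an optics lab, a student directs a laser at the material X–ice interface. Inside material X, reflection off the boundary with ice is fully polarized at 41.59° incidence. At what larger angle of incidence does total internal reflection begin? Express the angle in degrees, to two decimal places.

tan θ_B = n₂/n₁ = tan 41.59° = 0.8875.
Total internal reflection: sin θ_c = n₂/n₁ = 0.8875.
θ_c = arcsin(0.8875) = 62.56°.

θ_c ≈ 62.56°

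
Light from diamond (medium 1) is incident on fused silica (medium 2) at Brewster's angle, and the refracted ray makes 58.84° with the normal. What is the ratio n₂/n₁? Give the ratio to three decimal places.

n₂/n₁ ≈ 0.605

At Brewster incidence θ_B = 90° − θ_t = 90° − 58.84° = 31.16°.
Then n₂/n₁ = tan θ_B = tan 31.16° = 0.605.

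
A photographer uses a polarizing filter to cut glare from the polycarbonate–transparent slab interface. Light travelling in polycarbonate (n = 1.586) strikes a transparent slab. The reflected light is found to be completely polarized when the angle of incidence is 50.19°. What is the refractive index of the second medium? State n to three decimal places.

Full polarization of the reflected beam means tan θ_B = n₂/n₁, where n₁ is the incident medium (polycarbonate).
n₂ = n₁ tan θ_B = 1.586 × tan 50.19° = 1.903.

n ≈ 1.903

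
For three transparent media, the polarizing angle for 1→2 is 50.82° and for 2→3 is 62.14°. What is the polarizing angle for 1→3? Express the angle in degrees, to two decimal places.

θ_B ≈ 66.69°

Each Brewster angle gives a ratio: n₂/n₁ = tan 50.82° = 1.2270, n₃/n₂ = tan 62.14° = 1.8919.
n₃/n₁ = 2.3213. Then tan θ_B(1→3) = n₃/n₁, so θ_B(1→3) = arctan(2.3213) = 66.69°.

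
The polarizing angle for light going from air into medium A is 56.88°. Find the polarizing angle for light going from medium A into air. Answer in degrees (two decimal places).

Reversing the direction swaps n₁ and n₂, so tan θ_B' = 1/tan θ_B and θ_B' = 90° − θ_B.
Hence θ_B' = 90° − 56.88° = 33.12°.

θ_B' ≈ 33.12°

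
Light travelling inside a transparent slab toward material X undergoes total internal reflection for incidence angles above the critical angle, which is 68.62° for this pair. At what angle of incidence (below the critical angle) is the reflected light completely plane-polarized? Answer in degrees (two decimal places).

θ_B ≈ 42.96°

n₂/n₁ = sin θ_c = sin 68.62° = 0.9312.
tan θ_B equals the same ratio, so θ_B = arctan(0.9312) = 42.96°.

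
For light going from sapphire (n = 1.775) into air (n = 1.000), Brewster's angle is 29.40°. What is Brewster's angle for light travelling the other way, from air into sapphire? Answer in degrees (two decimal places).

θ_B' ≈ 60.60°

The two Brewster angles are complementary: θ_B' = 90° − θ_B = 90° − 29.40° = 60.60°.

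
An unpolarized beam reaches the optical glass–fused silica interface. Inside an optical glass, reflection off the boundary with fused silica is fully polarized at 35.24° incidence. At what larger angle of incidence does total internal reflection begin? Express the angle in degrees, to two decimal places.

n₂/n₁ = tan 35.24° = 0.7065; the critical angle satisfies sin θ_c = n₂/n₁.
θ_c = arcsin(0.7065) = 44.95°.

θ_c ≈ 44.95°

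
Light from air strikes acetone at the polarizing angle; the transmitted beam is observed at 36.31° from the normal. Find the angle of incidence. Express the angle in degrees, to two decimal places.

θ_B ≈ 53.69°

Since the reflected and refracted rays are at right angles at the polarizing angle, θ_B + θ_t = 90°.
θ_B = 90° − 36.31° = 53.69°.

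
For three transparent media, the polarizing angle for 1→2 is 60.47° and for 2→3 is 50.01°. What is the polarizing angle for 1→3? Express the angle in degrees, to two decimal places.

θ_B ≈ 64.59°

n₂/n₁ = tan 60.47° = 1.7653 and n₃/n₂ = tan 50.01° = 1.1922.
Multiplying, n₃/n₁ = 1.7653 × 1.1922 = 2.1046, and θ_B(1→3) = arctan 2.1046 = 64.59°.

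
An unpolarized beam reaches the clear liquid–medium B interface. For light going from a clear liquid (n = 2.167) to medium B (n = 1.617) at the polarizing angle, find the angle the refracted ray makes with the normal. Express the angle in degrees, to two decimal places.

tan θ_B = n₂/n₁ = 1.617/2.167 = 0.7462, so θ_B = 36.73°.
At Brewster's angle the reflected and refracted rays are perpendicular, so θ_t = 90° − θ_B = 90° − 36.73° = 53.27°.

θ_t ≈ 53.27°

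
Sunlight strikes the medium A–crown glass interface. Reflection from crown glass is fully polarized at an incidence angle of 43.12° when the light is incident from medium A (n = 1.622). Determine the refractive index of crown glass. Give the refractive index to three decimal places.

Full polarization of the reflected beam means tan θ_B = n₂/n₁, where n₁ is the incident medium (medium A).
n₂ = n₁ tan θ_B = 1.622 × tan 43.12° = 1.519.

n ≈ 1.519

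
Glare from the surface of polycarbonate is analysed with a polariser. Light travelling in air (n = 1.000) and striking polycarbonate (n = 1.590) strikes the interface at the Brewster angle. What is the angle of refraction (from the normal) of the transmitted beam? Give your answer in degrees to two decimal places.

θ_t ≈ 32.17°

First find Brewster's angle: tan θ_B = 1.590/1.000 = 1.5900, giving θ_B = 57.83°.
The refracted ray is perpendicular to the reflected ray, so θ_t = 90° − θ_B = 32.17°.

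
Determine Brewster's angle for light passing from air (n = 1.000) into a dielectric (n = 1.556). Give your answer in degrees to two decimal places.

θ_B ≈ 57.27°

Brewster's condition: tan θ_B = n₂/n₁ = 1.556/1.000 = 1.5560.
So θ_B = arctan 1.5560 = 57.27°.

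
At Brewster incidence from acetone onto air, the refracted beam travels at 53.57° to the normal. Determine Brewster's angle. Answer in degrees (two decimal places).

θ_B ≈ 36.43°

At Brewster's angle the reflected and refracted rays are perpendicular, so θ_B + θ_t = 90°.
θ_B = 90° − 53.57° = 36.43°.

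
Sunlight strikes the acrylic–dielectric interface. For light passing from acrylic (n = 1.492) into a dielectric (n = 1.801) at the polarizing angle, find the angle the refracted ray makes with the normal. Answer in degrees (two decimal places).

θ_t ≈ 39.64°

θ_B = arctan(n₂/n₁) = arctan(1.801/1.492) = 50.36°.
The refracted ray is perpendicular to the reflected ray, so θ_t = 90° − θ_B = 39.64°.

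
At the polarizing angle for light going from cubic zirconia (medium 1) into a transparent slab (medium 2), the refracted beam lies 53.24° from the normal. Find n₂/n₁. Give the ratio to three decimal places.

At Brewster incidence θ_B = 90° − θ_t = 90° − 53.24° = 36.76°.
tan θ_B = n₂/n₁, so n₂/n₁ = tan 36.76° = 0.747.

n₂/n₁ ≈ 0.747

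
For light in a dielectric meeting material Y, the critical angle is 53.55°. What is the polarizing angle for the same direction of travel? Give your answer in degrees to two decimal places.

θ_B ≈ 38.81°

sin θ_c = n₂/n₁, so n₂/n₁ = sin 53.55° = 0.8044.
Brewster: tan θ_B = n₂/n₁ = 0.8044.
θ_B = arctan(0.8044) = 38.81°.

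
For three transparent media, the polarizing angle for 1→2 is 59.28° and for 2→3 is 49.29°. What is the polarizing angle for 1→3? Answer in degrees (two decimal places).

n₂/n₁ = tan 59.28° = 1.6829 and n₃/n₂ = tan 49.29° = 1.1622.
Multiplying, n₃/n₁ = 1.6829 × 1.1622 = 1.9558, and θ_B(1→3) = arctan 1.9558 = 62.92°.

θ_B ≈ 62.92°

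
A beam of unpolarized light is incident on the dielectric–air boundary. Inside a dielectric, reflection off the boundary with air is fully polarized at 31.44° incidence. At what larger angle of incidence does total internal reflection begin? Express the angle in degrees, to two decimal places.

θ_c ≈ 37.69°

tan θ_B = n₂/n₁ = tan 31.44° = 0.6114.
Total internal reflection: sin θ_c = n₂/n₁ = 0.6114.
θ_c = arcsin(0.6114) = 37.69°.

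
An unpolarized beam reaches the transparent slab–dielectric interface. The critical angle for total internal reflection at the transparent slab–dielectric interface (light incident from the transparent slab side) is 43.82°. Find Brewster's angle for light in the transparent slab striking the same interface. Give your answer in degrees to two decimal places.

sin θ_c = n₂/n₁, so n₂/n₁ = sin 43.82° = 0.6924.
Brewster: tan θ_B = n₂/n₁ = 0.6924.
θ_B = arctan(0.6924) = 34.70°.

θ_B ≈ 34.70°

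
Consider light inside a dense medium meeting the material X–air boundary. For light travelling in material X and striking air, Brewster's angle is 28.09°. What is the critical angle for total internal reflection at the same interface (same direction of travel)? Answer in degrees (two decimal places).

θ_c ≈ 32.26°

tan θ_B = n₂/n₁ = tan 28.09° = 0.5337.
Total internal reflection: sin θ_c = n₂/n₁ = 0.5337.
θ_c = arcsin(0.5337) = 32.26°.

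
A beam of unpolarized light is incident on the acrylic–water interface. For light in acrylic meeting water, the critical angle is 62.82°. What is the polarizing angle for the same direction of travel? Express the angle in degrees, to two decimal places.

θ_B ≈ 41.66°

sin θ_c = n₂/n₁, so n₂/n₁ = sin 62.82° = 0.8896.
Brewster: tan θ_B = n₂/n₁ = 0.8896.
θ_B = arctan(0.8896) = 41.66°.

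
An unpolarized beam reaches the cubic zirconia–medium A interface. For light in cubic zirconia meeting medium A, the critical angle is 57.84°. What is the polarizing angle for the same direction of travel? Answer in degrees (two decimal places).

At the critical angle sin θ_c = n₂/n₁, giving n₂/n₁ = sin 57.84° = 0.8466.
Then tan θ_B = n₂/n₁ = 0.8466, so θ_B = arctan 0.8466 = 40.25°.

θ_B ≈ 40.25°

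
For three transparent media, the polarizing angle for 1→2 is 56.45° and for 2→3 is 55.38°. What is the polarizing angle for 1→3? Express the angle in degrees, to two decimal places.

tan θ_B(1→2) = n₂/n₁ = tan 56.45° = 1.5080.
tan θ_B(2→3) = n₃/n₂ = tan 55.38° = 1.4485.
Multiplying, n₃/n₁ = 1.5080 × 1.4485 = 2.1843, and θ_B(1→3) = arctan 2.1843 = 65.40°.

θ_B ≈ 65.40°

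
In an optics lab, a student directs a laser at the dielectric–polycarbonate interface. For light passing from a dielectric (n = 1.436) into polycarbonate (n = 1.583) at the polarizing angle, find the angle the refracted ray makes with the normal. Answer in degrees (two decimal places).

First find Brewster's angle: tan θ_B = 1.583/1.436 = 1.1024, giving θ_B = 47.79°.
The refracted ray is perpendicular to the reflected ray, so θ_t = 90° − θ_B = 42.21°.

θ_t ≈ 42.21°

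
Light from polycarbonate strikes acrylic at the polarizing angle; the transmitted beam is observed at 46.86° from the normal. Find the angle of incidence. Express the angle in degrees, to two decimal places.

Brewster's condition makes the reflected and refracted beams perpendicular: θ_B + θ_t = 90°.
θ_B = 90° − 46.86° = 43.14°.

θ_B ≈ 43.14°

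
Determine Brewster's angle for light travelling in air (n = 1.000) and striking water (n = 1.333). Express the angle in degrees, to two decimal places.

tan θ_B = n₂/n₁ = 1.333/1.000 = 1.3330.
So θ_B = arctan 1.3330 = 53.12°.

θ_B ≈ 53.12°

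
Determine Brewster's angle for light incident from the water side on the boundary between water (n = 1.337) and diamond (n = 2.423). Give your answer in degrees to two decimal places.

θ_B ≈ 61.11°

tan θ_B = n₂/n₁ = 2.423/1.337 = 1.8123.
So θ_B = arctan 1.8123 = 61.11°.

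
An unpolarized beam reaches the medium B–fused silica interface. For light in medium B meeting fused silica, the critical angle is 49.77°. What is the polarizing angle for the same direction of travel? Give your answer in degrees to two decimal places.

At the critical angle sin θ_c = n₂/n₁, giving n₂/n₁ = sin 49.77° = 0.7635.
Then tan θ_B = n₂/n₁ = 0.7635, so θ_B = arctan 0.7635 = 37.36°.

θ_B ≈ 37.36°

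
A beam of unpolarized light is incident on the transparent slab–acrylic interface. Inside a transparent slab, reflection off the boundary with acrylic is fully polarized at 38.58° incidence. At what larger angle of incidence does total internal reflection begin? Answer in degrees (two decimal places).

n₂/n₁ = tan 38.58° = 0.7977; the critical angle satisfies sin θ_c = n₂/n₁.
θ_c = arcsin(0.7977) = 52.91°.

θ_c ≈ 52.91°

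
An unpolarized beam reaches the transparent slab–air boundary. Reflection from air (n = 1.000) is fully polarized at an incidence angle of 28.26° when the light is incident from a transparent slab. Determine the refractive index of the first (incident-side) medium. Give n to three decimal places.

n ≈ 1.860

At Brewster's angle, tan θ_B = n₂/n₁ with n₁ on the incident side (a transparent slab) and n₂ on the transmitted side (air).
n₁ = n₂ / tan θ_B = 1.000 / tan 28.26° = 1.860.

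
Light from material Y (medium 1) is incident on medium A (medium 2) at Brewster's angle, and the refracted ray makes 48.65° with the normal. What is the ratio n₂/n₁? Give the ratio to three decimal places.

n₂/n₁ ≈ 0.880

θ_B + θ_t = 90°, so θ_B = 90° − 48.65° = 41.35°.
Then n₂/n₁ = tan θ_B = tan 41.35° = 0.880.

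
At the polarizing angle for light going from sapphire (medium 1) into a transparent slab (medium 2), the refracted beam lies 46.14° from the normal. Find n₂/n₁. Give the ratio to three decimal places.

θ_B + θ_t = 90°, so θ_B = 90° − 46.14° = 43.86°.
Then n₂/n₁ = tan θ_B = tan 43.86° = 0.961.

n₂/n₁ ≈ 0.961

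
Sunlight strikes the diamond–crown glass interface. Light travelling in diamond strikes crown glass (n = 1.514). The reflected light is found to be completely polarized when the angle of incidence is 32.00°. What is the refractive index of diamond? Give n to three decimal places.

n ≈ 2.423

Full polarization of the reflected beam means tan θ_B = n₂/n₁, where n₁ is the incident medium (diamond).
n₁ = n₂ / tan θ_B = 1.514 / tan 32.00° = 2.423.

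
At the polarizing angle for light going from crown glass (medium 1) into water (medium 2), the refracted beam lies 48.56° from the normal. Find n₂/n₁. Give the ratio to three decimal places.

n₂/n₁ ≈ 0.883

θ_B + θ_t = 90°, so θ_B = 90° − 48.56° = 41.44°.
Then n₂/n₁ = tan θ_B = tan 41.44° = 0.883.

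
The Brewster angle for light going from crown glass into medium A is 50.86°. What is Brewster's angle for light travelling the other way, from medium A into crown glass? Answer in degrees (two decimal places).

tan θ_B' = n₁/n₂ = 1/tan θ_B, so θ_B' = 90° − θ_B.
θ_B' = 90° − 50.86° = 39.14°.

θ_B' ≈ 39.14°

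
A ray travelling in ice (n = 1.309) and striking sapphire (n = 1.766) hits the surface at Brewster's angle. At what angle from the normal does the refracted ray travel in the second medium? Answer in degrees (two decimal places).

θ_t ≈ 36.55°

θ_B = arctan(n₂/n₁) = arctan(1.766/1.309) = 53.45°.
Since θ_B + θ_t = 90° at Brewster incidence, θ_t = 90° − 53.45° = 36.55°.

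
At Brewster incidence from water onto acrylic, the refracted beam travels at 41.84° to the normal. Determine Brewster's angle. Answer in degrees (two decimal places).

θ_B ≈ 48.16°

Brewster's condition makes the reflected and refracted beams perpendicular: θ_B + θ_t = 90°.
θ_B = 90° − 41.84° = 48.16°.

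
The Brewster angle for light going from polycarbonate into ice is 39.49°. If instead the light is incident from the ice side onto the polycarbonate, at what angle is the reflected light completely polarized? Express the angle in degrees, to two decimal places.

θ_B' ≈ 50.51°

Reversing the direction swaps n₁ and n₂, so tan θ_B' = 1/tan θ_B and θ_B' = 90° − θ_B.
Hence θ_B' = 90° − 39.49° = 50.51°.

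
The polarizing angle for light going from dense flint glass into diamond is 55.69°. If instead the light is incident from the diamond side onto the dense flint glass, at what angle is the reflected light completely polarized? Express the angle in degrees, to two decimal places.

Reversing the direction swaps n₁ and n₂, so tan θ_B' = 1/tan θ_B and θ_B' = 90° − θ_B.
Hence θ_B' = 90° − 55.69° = 34.31°.

θ_B' ≈ 34.31°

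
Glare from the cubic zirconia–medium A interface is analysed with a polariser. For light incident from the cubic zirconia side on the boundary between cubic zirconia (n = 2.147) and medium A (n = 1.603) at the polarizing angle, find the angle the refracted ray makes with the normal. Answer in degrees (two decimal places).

θ_t ≈ 53.25°

tan θ_B = n₂/n₁ = 1.603/2.147 = 0.7466, so θ_B = 36.75°.
The refracted ray is perpendicular to the reflected ray, so θ_t = 90° − θ_B = 53.25°.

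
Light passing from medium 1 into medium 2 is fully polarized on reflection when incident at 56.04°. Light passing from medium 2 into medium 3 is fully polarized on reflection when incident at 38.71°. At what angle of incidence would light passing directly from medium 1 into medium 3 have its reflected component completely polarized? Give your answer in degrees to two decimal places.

Each Brewster angle gives a ratio: n₂/n₁ = tan 56.04° = 1.4848, n₃/n₂ = tan 38.71° = 0.8014.
Multiplying, n₃/n₁ = 1.4848 × 0.8014 = 1.1900, and θ_B(1→3) = arctan 1.1900 = 49.96°.

θ_B ≈ 49.96°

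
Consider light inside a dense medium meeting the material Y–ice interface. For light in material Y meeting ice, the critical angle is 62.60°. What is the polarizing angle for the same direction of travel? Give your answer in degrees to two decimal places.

θ_B ≈ 41.60°

At the critical angle sin θ_c = n₂/n₁, giving n₂/n₁ = sin 62.60° = 0.8878.
Then tan θ_B = n₂/n₁ = 0.8878, so θ_B = arctan 0.8878 = 41.60°.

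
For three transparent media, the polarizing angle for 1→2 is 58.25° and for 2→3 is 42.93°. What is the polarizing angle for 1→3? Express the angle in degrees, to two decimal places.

tan θ_B(1→2) = n₂/n₁ = tan 58.25° = 1.6160.
tan θ_B(2→3) = n₃/n₂ = tan 42.93° = 0.9302.
So n₃/n₁ = (n₂/n₁)(n₃/n₂) = 1.6160 × 0.9302 = 1.5032.
θ_B(1→3) = arctan(1.5032) = 56.37°.

θ_B ≈ 56.37°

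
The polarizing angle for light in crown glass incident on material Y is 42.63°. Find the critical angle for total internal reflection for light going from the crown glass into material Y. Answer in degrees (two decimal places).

n₂/n₁ = tan 42.63° = 0.9205; the critical angle satisfies sin θ_c = n₂/n₁.
θ_c = arcsin(0.9205) = 67.00°.

θ_c ≈ 67.00°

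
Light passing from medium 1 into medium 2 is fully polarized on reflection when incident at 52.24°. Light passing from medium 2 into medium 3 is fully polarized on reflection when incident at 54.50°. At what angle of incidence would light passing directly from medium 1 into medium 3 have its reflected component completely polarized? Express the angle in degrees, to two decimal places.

θ_B ≈ 61.08°

n₂/n₁ = tan 52.24° = 1.2911 and n₃/n₂ = tan 54.50° = 1.4019.
n₃/n₁ = 1.8100. Then tan θ_B(1→3) = n₃/n₁, so θ_B(1→3) = arctan(1.8100) = 61.08°.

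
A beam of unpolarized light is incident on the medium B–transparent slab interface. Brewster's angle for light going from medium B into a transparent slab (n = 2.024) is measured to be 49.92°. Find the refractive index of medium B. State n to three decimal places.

Brewster's law: tan θ_B = n₂/n₁ (light incident in medium B, refracted into a transparent slab).
n₁ = n₂ / tan θ_B = 2.024 / tan 49.92° = 1.703.

n ≈ 1.703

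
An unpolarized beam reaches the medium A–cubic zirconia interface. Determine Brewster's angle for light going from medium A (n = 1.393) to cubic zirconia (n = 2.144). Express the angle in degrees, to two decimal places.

tan θ_B = n₂/n₁ = 2.144/1.393 = 1.5391. Taking the arctangent, θ_B = 56.99°.

θ_B ≈ 56.99°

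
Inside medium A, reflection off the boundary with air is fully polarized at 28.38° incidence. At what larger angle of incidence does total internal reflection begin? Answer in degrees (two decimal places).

θ_c ≈ 32.70°

From Brewster, n₂/n₁ = tan θ_B = tan 28.38° = 0.5402.
Then sin θ_c = n₂/n₁ = 0.5402, so θ_c = arcsin 0.5402 = 32.70°.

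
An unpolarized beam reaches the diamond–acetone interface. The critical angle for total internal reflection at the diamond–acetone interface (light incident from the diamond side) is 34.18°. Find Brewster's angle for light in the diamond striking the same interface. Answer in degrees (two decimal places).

θ_B ≈ 29.33°

n₂/n₁ = sin θ_c = sin 34.18° = 0.5618.
tan θ_B equals the same ratio, so θ_B = arctan(0.5618) = 29.33°.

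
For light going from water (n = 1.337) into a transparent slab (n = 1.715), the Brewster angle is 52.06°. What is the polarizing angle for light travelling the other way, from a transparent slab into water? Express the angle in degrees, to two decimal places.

θ_B' ≈ 37.94°

The two Brewster angles are complementary: θ_B' = 90° − θ_B = 90° − 52.06° = 37.94°.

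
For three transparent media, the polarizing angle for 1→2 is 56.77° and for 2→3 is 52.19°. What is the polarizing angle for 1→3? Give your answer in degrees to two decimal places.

θ_B ≈ 63.05°

n₂/n₁ = tan 56.77° = 1.5264 and n₃/n₂ = tan 52.19° = 1.2887.
So n₃/n₁ = (n₂/n₁)(n₃/n₂) = 1.5264 × 1.2887 = 1.9671.
θ_B(1→3) = arctan(1.9671) = 63.05°.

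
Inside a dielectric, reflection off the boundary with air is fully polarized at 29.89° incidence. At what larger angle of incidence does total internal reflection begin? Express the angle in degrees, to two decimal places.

From Brewster, n₂/n₁ = tan θ_B = tan 29.89° = 0.5748.
Then sin θ_c = n₂/n₁ = 0.5748, so θ_c = arcsin 0.5748 = 35.09°.

θ_c ≈ 35.09°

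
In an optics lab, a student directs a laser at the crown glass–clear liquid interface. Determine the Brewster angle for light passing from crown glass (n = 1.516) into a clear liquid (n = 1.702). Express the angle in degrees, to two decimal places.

θ_B ≈ 48.31°

tan θ_B = n₂/n₁ = 1.702/1.516 = 1.1227.
θ_B = arctan(1.1227) = 48.31°.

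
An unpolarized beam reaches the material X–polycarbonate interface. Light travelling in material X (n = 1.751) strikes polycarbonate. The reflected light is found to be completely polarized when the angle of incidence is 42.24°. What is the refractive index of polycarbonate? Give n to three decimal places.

Full polarization of the reflected beam means tan θ_B = n₂/n₁, where n₁ is the incident medium (material X).
n₂ = n₁ tan θ_B = 1.751 × tan 42.24° = 1.590.

n ≈ 1.590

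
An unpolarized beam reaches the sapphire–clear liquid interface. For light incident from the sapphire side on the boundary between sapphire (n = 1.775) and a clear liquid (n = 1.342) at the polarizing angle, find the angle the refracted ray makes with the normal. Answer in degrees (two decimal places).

θ_B = arctan(n₂/n₁) = arctan(1.342/1.775) = 37.09°.
Since θ_B + θ_t = 90° at Brewster incidence, θ_t = 90° − 37.09° = 52.91°.

θ_t ≈ 52.91°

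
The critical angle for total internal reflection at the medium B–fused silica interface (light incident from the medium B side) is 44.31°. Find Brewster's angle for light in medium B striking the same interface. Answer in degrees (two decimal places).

θ_B ≈ 34.94°

sin θ_c = n₂/n₁, so n₂/n₁ = sin 44.31° = 0.6985.
Brewster: tan θ_B = n₂/n₁ = 0.6985.
θ_B = arctan(0.6985) = 34.94°.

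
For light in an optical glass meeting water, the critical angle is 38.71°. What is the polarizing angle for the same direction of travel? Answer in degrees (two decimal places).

At the critical angle sin θ_c = n₂/n₁, giving n₂/n₁ = sin 38.71° = 0.6254.
Then tan θ_B = n₂/n₁ = 0.6254, so θ_B = arctan 0.6254 = 32.02°.

θ_B ≈ 32.02°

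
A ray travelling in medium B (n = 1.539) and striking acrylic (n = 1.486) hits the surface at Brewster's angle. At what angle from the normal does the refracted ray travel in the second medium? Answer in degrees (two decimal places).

θ_t ≈ 46.00°

First find Brewster's angle: tan θ_B = 1.486/1.539 = 0.9656, giving θ_B = 44.00°.
Since θ_B + θ_t = 90° at Brewster incidence, θ_t = 90° − 44.00° = 46.00°.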